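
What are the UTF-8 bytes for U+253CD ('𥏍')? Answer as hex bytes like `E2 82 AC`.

U+253CD = 0x253CD = 152525 decimal. In range U+10000–U+10FFFF → 4-byte form: 11110xxx 10xxxxxx 10xxxxxx 10xxxxxx.
Binary (21 bits): 000100101001111001101.
Split 3+6+6+6: 000 | 100101 | 001111 | 001101.
Byte 1: 11110000 = 0xF0.
Byte 2: 10100101 = 0xA5.
Byte 3: 10001111 = 0x8F.
Byte 4: 10001101 = 0x8D.

F0 A5 8F 8D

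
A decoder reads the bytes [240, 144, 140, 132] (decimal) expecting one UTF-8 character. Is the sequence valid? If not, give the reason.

Leading byte 0xF0 = 11110000 → 4-byte form.
Continuation bytes 0x90=10010000, 0x8C=10001100, 0x84=10000100 all match 10xxxxxx.
Decoded value 0x10304 is ≥ 0x10000 (shortest form) and not a surrogate.

valid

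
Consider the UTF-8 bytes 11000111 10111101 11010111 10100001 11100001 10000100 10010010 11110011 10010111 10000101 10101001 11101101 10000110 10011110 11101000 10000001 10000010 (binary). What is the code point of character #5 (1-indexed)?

Offset 0: leading byte 0xC7 = 11000111 → 2-byte char #1 = C7 BD.
Offset 2: leading byte 0xD7 = 11010111 → 2-byte char #2 = D7 A1.
Offset 4: leading byte 0xE1 = 11100001 → 3-byte char #3 = E1 84 92.
Offset 7: leading byte 0xF3 = 11110011 → 4-byte char #4 = F3 97 85 A9.
Offset 11: leading byte 0xED = 11101101 → 3-byte char #5 = ED 86 9E.
Leading byte 0xED = 11101101 matches 1110xxxx → 3-byte sequence.
Byte 1: 0xED = 11101101, payload 1101 (4 bits).
Byte 2: 0x86 = 10000110 (10xxxxxx ✓), payload 000110.
Byte 3: 0x9E = 10011110 (10xxxxxx ✓), payload 011110.
Concatenate: 1101000110011110 = 0xD19E (16 bits → U+D19E).

U+D19E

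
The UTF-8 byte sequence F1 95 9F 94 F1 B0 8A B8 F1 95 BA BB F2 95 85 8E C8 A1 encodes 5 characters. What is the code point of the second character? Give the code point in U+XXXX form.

Offset 0: leading byte 0xF1 = 11110001 → 4-byte char #1 = F1 95 9F 94.
Offset 4: leading byte 0xF1 = 11110001 → 4-byte char #2 = F1 B0 8A B8.
Leading byte 0xF1 = 11110001 matches 11110xxx → 4-byte sequence.
Byte 1: 0xF1 = 11110001, payload 001 (3 bits).
Byte 2: 0xB0 = 10110000 (10xxxxxx ✓), payload 110000.
Byte 3: 0x8A = 10001010 (10xxxxxx ✓), payload 001010.
Byte 4: 0xB8 = 10111000 (10xxxxxx ✓), payload 111000.
Concatenate: 001110000001010111000 = 0x702B8 (21 bits → U+702B8).

U+702B8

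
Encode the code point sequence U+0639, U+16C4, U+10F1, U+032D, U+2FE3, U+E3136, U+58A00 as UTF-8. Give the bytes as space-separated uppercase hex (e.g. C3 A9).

U+0639: 2-byte form → D8 B9.
U+16C4: 3-byte form → E1 9B 84.
U+10F1: 3-byte form → E1 83 B1.
U+032D: 2-byte form → CC AD.
U+2FE3: 3-byte form → E2 BF A3.
U+E3136: 4-byte form → F3 A3 84 B6.
U+58A00: 4-byte form → F1 98 A8 80.
Concatenated (21 bytes): D8 B9 E1 9B 84 E1 83 B1 CC AD E2 BF A3 F3 A3 84 B6 F1 98 A8 80.

D8 B9 E1 9B 84 E1 83 B1 CC AD E2 BF A3 F3 A3 84 B6 F1 98 A8 80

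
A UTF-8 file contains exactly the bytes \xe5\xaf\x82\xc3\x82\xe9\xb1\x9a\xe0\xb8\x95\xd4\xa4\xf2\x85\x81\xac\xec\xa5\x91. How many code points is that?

Byte at offset 0: 0xE5 = 11100101 → 3-byte char (#1). Advance 3.
Byte at offset 3: 0xC3 = 11000011 → 2-byte char (#2). Advance 2.
Byte at offset 5: 0xE9 = 11101001 → 3-byte char (#3). Advance 3.
Byte at offset 8: 0xE0 = 11100000 → 3-byte char (#4). Advance 3.
Byte at offset 11: 0xD4 = 11010100 → 2-byte char (#5). Advance 2.
Byte at offset 13: 0xF2 = 11110010 → 4-byte char (#6). Advance 4.
Byte at offset 17: 0xEC = 11101100 → 3-byte char (#7). Advance 3.
Reached end at offset 20 after 7 code points.

7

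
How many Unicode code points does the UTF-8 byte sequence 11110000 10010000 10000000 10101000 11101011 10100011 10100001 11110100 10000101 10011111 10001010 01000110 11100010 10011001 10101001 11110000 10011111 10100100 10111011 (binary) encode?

Byte at offset 0: 0xF0 = 11110000 → 4-byte char (#1). Advance 4.
Byte at offset 4: 0xEB = 11101011 → 3-byte char (#2). Advance 3.
Byte at offset 7: 0xF4 = 11110100 → 4-byte char (#3). Advance 4.
Byte at offset 11: 0x46 = 01000110 → 1-byte char (#4). Advance 1.
Byte at offset 12: 0xE2 = 11100010 → 3-byte char (#5). Advance 3.
Byte at offset 15: 0xF0 = 11110000 → 4-byte char (#6). Advance 4.
Reached end at offset 19 after 6 code points.

6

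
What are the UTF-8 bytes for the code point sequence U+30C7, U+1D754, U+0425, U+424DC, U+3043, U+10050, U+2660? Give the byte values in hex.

U+30C7: 3-byte form → E3 83 87.
U+1D754: 4-byte form → F0 9D 9D 94.
U+0425: 2-byte form → D0 A5.
U+424DC: 4-byte form → F1 82 93 9C.
U+3043: 3-byte form → E3 81 83.
U+10050: 4-byte form → F0 90 81 90.
U+2660: 3-byte form → E2 99 A0.
Concatenated (23 bytes): E3 83 87 F0 9D 9D 94 D0 A5 F1 82 93 9C E3 81 83 F0 90 81 90 E2 99 A0.

E3 83 87 F0 9D 9D 94 D0 A5 F1 82 93 9C E3 81 83 F0 90 81 90 E2 99 A0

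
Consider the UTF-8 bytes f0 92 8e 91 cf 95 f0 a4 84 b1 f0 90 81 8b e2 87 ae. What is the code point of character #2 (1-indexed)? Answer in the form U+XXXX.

Offset 0: leading byte 0xF0 = 11110000 → 4-byte char #1 = F0 92 8E 91.
Offset 4: leading byte 0xCF = 11001111 → 2-byte char #2 = CF 95.
Leading byte 0xCF = 11001111 matches 110xxxxx → 2-byte sequence.
Byte 1: 0xCF = 11001111, payload 01111 (5 bits).
Byte 2: 0x95 = 10010101 (10xxxxxx ✓), payload 010101.
Concatenate: 01111010101 = 0x3D5 (11 bits → U+03D5).

U+03D5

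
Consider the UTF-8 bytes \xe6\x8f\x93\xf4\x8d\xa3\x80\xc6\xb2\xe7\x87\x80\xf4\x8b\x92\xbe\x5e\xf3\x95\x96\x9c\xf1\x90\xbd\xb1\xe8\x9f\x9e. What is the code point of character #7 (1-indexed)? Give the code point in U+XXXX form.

Offset 0: leading byte 0xE6 = 11100110 → 3-byte char #1 = E6 8F 93.
Offset 3: leading byte 0xF4 = 11110100 → 4-byte char #2 = F4 8D A3 80.
Offset 7: leading byte 0xC6 = 11000110 → 2-byte char #3 = C6 B2.
Offset 9: leading byte 0xE7 = 11100111 → 3-byte char #4 = E7 87 80.
Offset 12: leading byte 0xF4 = 11110100 → 4-byte char #5 = F4 8B 92 BE.
Offset 16: leading byte 0x5E = 01011110 → 1-byte char #6 = 5E.
Offset 17: leading byte 0xF3 = 11110011 → 4-byte char #7 = F3 95 96 9C.
Leading byte 0xF3 = 11110011 matches 11110xxx → 4-byte sequence.
Byte 1: 0xF3 = 11110011, payload 011 (3 bits).
Byte 2: 0x95 = 10010101 (10xxxxxx ✓), payload 010101.
Byte 3: 0x96 = 10010110 (10xxxxxx ✓), payload 010110.
Byte 4: 0x9C = 10011100 (10xxxxxx ✓), payload 011100.
Concatenate: 011010101010110011100 = 0xD559C (21 bits → U+D559C).

U+D559C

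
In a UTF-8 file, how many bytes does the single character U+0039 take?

1

U+0039 = 0x39. UTF-8 uses 1 byte below 0x80, 2 below 0x800, 3 below 0x10000, 4 up to 0x10FFFF. 0x39 is in U+0000–U+007F → 1 byte.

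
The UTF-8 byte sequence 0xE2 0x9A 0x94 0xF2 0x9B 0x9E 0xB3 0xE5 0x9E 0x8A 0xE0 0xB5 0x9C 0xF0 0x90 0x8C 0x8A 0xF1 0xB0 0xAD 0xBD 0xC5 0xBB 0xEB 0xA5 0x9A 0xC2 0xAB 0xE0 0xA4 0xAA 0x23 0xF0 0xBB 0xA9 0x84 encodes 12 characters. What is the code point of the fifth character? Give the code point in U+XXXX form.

Offset 0: leading byte 0xE2 = 11100010 → 3-byte char #1 = E2 9A 94.
Offset 3: leading byte 0xF2 = 11110010 → 4-byte char #2 = F2 9B 9E B3.
Offset 7: leading byte 0xE5 = 11100101 → 3-byte char #3 = E5 9E 8A.
Offset 10: leading byte 0xE0 = 11100000 → 3-byte char #4 = E0 B5 9C.
Offset 13: leading byte 0xF0 = 11110000 → 4-byte char #5 = F0 90 8C 8A.
Leading byte 0xF0 = 11110000 matches 11110xxx → 4-byte sequence.
Byte 1: 0xF0 = 11110000, payload 000 (3 bits).
Byte 2: 0x90 = 10010000 (10xxxxxx ✓), payload 010000.
Byte 3: 0x8C = 10001100 (10xxxxxx ✓), payload 001100.
Byte 4: 0x8A = 10001010 (10xxxxxx ✓), payload 001010.
Concatenate: 000010000001100001010 = 0x1030A (21 bits → U+1030A).

U+1030A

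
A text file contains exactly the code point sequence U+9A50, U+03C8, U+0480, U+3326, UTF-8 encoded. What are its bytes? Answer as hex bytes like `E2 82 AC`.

U+9A50: 3-byte form → E9 A9 90.
U+03C8: 2-byte form → CF 88.
U+0480: 2-byte form → D2 80.
U+3326: 3-byte form → E3 8C A6.
Concatenated (10 bytes): E9 A9 90 CF 88 D2 80 E3 8C A6.

E9 A9 90 CF 88 D2 80 E3 8C A6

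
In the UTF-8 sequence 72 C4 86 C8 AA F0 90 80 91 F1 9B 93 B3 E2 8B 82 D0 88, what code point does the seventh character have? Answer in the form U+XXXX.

U+0408

Offset 0: leading byte 0x72 = 01110010 → 1-byte char #1 = 72.
Offset 1: leading byte 0xC4 = 11000100 → 2-byte char #2 = C4 86.
Offset 3: leading byte 0xC8 = 11001000 → 2-byte char #3 = C8 AA.
Offset 5: leading byte 0xF0 = 11110000 → 4-byte char #4 = F0 90 80 91.
Offset 9: leading byte 0xF1 = 11110001 → 4-byte char #5 = F1 9B 93 B3.
Offset 13: leading byte 0xE2 = 11100010 → 3-byte char #6 = E2 8B 82.
Offset 16: leading byte 0xD0 = 11010000 → 2-byte char #7 = D0 88.
Leading byte 0xD0 = 11010000 matches 110xxxxx → 2-byte sequence.
Byte 1: 0xD0 = 11010000, payload 10000 (5 bits).
Byte 2: 0x88 = 10001000 (10xxxxxx ✓), payload 001000.
Concatenate: 10000001000 = 0x408 (11 bits → U+0408).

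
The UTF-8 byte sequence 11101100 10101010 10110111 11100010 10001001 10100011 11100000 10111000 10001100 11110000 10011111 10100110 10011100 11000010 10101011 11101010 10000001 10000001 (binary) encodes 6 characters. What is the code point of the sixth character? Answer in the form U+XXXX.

Offset 0: leading byte 0xEC = 11101100 → 3-byte char #1 = EC AA B7.
Offset 3: leading byte 0xE2 = 11100010 → 3-byte char #2 = E2 89 A3.
Offset 6: leading byte 0xE0 = 11100000 → 3-byte char #3 = E0 B8 8C.
Offset 9: leading byte 0xF0 = 11110000 → 4-byte char #4 = F0 9F A6 9C.
Offset 13: leading byte 0xC2 = 11000010 → 2-byte char #5 = C2 AB.
Offset 15: leading byte 0xEA = 11101010 → 3-byte char #6 = EA 81 81.
Leading byte 0xEA = 11101010 matches 1110xxxx → 3-byte sequence.
Byte 1: 0xEA = 11101010, payload 1010 (4 bits).
Byte 2: 0x81 = 10000001 (10xxxxxx ✓), payload 000001.
Byte 3: 0x81 = 10000001 (10xxxxxx ✓), payload 000001.
Concatenate: 1010000001000001 = 0xA041 (16 bits → U+A041).

U+A041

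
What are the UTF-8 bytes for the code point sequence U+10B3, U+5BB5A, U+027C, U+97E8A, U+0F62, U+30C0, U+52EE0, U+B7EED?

E1 82 B3 F1 9B AD 9A C9 BC F2 97 BA 8A E0 BD A2 E3 83 80 F1 92 BB A0 F2 B7 BB AD

U+10B3: 3-byte form → E1 82 B3.
U+5BB5A: 4-byte form → F1 9B AD 9A.
U+027C: 2-byte form → C9 BC.
U+97E8A: 4-byte form → F2 97 BA 8A.
U+0F62: 3-byte form → E0 BD A2.
U+30C0: 3-byte form → E3 83 80.
U+52EE0: 4-byte form → F1 92 BB A0.
U+B7EED: 4-byte form → F2 B7 BB AD.
Concatenated (27 bytes): E1 82 B3 F1 9B AD 9A C9 BC F2 97 BA 8A E0 BD A2 E3 83 80 F1 92 BB A0 F2 B7 BB AD.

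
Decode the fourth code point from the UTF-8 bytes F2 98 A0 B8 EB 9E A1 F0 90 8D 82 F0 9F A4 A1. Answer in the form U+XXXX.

U+1F921

Offset 0: leading byte 0xF2 = 11110010 → 4-byte char #1 = F2 98 A0 B8.
Offset 4: leading byte 0xEB = 11101011 → 3-byte char #2 = EB 9E A1.
Offset 7: leading byte 0xF0 = 11110000 → 4-byte char #3 = F0 90 8D 82.
Offset 11: leading byte 0xF0 = 11110000 → 4-byte char #4 = F0 9F A4 A1.
Leading byte 0xF0 = 11110000 matches 11110xxx → 4-byte sequence.
Byte 1: 0xF0 = 11110000, payload 000 (3 bits).
Byte 2: 0x9F = 10011111 (10xxxxxx ✓), payload 011111.
Byte 3: 0xA4 = 10100100 (10xxxxxx ✓), payload 100100.
Byte 4: 0xA1 = 10100001 (10xxxxxx ✓), payload 100001.
Concatenate: 000011111100100100001 = 0x1F921 (21 bits → U+1F921).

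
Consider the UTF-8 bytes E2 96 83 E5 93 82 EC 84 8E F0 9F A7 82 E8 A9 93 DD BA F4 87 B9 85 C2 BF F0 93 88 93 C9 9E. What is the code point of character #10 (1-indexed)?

U+025E

Offset 0: leading byte 0xE2 = 11100010 → 3-byte char #1 = E2 96 83.
Offset 3: leading byte 0xE5 = 11100101 → 3-byte char #2 = E5 93 82.
Offset 6: leading byte 0xEC = 11101100 → 3-byte char #3 = EC 84 8E.
Offset 9: leading byte 0xF0 = 11110000 → 4-byte char #4 = F0 9F A7 82.
Offset 13: leading byte 0xE8 = 11101000 → 3-byte char #5 = E8 A9 93.
Offset 16: leading byte 0xDD = 11011101 → 2-byte char #6 = DD BA.
Offset 18: leading byte 0xF4 = 11110100 → 4-byte char #7 = F4 87 B9 85.
Offset 22: leading byte 0xC2 = 11000010 → 2-byte char #8 = C2 BF.
Offset 24: leading byte 0xF0 = 11110000 → 4-byte char #9 = F0 93 88 93.
Offset 28: leading byte 0xC9 = 11001001 → 2-byte char #10 = C9 9E.
Leading byte 0xC9 = 11001001 matches 110xxxxx → 2-byte sequence.
Byte 1: 0xC9 = 11001001, payload 01001 (5 bits).
Byte 2: 0x9E = 10011110 (10xxxxxx ✓), payload 011110.
Concatenate: 01001011110 = 0x25E (11 bits → U+025E).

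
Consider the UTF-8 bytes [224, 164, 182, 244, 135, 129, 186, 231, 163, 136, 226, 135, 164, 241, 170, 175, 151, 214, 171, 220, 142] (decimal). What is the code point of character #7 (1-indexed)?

U+070E

Offset 0: leading byte 0xE0 = 11100000 → 3-byte char #1 = E0 A4 B6.
Offset 3: leading byte 0xF4 = 11110100 → 4-byte char #2 = F4 87 81 BA.
Offset 7: leading byte 0xE7 = 11100111 → 3-byte char #3 = E7 A3 88.
Offset 10: leading byte 0xE2 = 11100010 → 3-byte char #4 = E2 87 A4.
Offset 13: leading byte 0xF1 = 11110001 → 4-byte char #5 = F1 AA AF 97.
Offset 17: leading byte 0xD6 = 11010110 → 2-byte char #6 = D6 AB.
Offset 19: leading byte 0xDC = 11011100 → 2-byte char #7 = DC 8E.
Leading byte 0xDC = 11011100 matches 110xxxxx → 2-byte sequence.
Byte 1: 0xDC = 11011100, payload 11100 (5 bits).
Byte 2: 0x8E = 10001110 (10xxxxxx ✓), payload 001110.
Concatenate: 11100001110 = 0x70E (11 bits → U+070E).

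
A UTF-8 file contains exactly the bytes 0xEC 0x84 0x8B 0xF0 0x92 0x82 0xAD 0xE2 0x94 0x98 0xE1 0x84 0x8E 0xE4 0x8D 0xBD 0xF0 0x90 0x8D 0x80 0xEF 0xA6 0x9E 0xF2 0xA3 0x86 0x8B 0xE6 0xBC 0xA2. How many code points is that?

9

Byte at offset 0: 0xEC = 11101100 → 3-byte char (#1). Advance 3.
Byte at offset 3: 0xF0 = 11110000 → 4-byte char (#2). Advance 4.
Byte at offset 7: 0xE2 = 11100010 → 3-byte char (#3). Advance 3.
Byte at offset 10: 0xE1 = 11100001 → 3-byte char (#4). Advance 3.
Byte at offset 13: 0xE4 = 11100100 → 3-byte char (#5). Advance 3.
Byte at offset 16: 0xF0 = 11110000 → 4-byte char (#6). Advance 4.
Byte at offset 20: 0xEF = 11101111 → 3-byte char (#7). Advance 3.
Byte at offset 23: 0xF2 = 11110010 → 4-byte char (#8). Advance 4.
Byte at offset 27: 0xE6 = 11100110 → 3-byte char (#9). Advance 3.
Reached end at offset 30 after 9 code points.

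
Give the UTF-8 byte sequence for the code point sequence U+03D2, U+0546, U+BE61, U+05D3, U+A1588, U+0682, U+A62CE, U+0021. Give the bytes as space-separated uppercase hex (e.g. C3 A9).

U+03D2: 2-byte form → CF 92.
U+0546: 2-byte form → D5 86.
U+BE61: 3-byte form → EB B9 A1.
U+05D3: 2-byte form → D7 93.
U+A1588: 4-byte form → F2 A1 96 88.
U+0682: 2-byte form → DA 82.
U+A62CE: 4-byte form → F2 A6 8B 8E.
U+0021: 1-byte form → 21.
Concatenated (20 bytes): CF 92 D5 86 EB B9 A1 D7 93 F2 A1 96 88 DA 82 F2 A6 8B 8E 21.

CF 92 D5 86 EB B9 A1 D7 93 F2 A1 96 88 DA 82 F2 A6 8B 8E 21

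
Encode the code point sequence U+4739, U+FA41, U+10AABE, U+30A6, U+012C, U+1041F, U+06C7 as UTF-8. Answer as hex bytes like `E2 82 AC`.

E4 9C B9 EF A9 81 F4 8A AA BE E3 82 A6 C4 AC F0 90 90 9F DB 87

U+4739: 3-byte form → E4 9C B9.
U+FA41: 3-byte form → EF A9 81.
U+10AABE: 4-byte form → F4 8A AA BE.
U+30A6: 3-byte form → E3 82 A6.
U+012C: 2-byte form → C4 AC.
U+1041F: 4-byte form → F0 90 90 9F.
U+06C7: 2-byte form → DB 87.
Concatenated (21 bytes): E4 9C B9 EF A9 81 F4 8A AA BE E3 82 A6 C4 AC F0 90 90 9F DB 87.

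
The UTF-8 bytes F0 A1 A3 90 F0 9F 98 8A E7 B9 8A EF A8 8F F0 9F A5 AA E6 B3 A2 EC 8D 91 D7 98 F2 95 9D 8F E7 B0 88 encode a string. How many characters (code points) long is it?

Byte at offset 0: 0xF0 = 11110000 → 4-byte char (#1). Advance 4.
Byte at offset 4: 0xF0 = 11110000 → 4-byte char (#2). Advance 4.
Byte at offset 8: 0xE7 = 11100111 → 3-byte char (#3). Advance 3.
Byte at offset 11: 0xEF = 11101111 → 3-byte char (#4). Advance 3.
Byte at offset 14: 0xF0 = 11110000 → 4-byte char (#5). Advance 4.
Byte at offset 18: 0xE6 = 11100110 → 3-byte char (#6). Advance 3.
Byte at offset 21: 0xEC = 11101100 → 3-byte char (#7). Advance 3.
Byte at offset 24: 0xD7 = 11010111 → 2-byte char (#8). Advance 2.
Byte at offset 26: 0xF2 = 11110010 → 4-byte char (#9). Advance 4.
Byte at offset 30: 0xE7 = 11100111 → 3-byte char (#10). Advance 3.
Reached end at offset 33 after 10 code points.

10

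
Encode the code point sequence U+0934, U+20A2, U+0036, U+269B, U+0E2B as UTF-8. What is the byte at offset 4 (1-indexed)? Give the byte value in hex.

0xE2

1-indexed offset 4 is 0-indexed offset 3.
U+0934 → 3-byte form E0 A4 B4 at offsets 0–2.
U+20A2 → 3-byte form E2 82 A2 at offsets 3–5.
Offset 3 falls in char 2's range; it's byte 1 of E2 82 A2 = 0xE2.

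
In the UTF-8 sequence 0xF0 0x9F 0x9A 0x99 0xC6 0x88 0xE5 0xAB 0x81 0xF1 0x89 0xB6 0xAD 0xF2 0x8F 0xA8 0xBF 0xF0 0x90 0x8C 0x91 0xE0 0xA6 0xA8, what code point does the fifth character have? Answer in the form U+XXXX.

U+8FA3F

Offset 0: leading byte 0xF0 = 11110000 → 4-byte char #1 = F0 9F 9A 99.
Offset 4: leading byte 0xC6 = 11000110 → 2-byte char #2 = C6 88.
Offset 6: leading byte 0xE5 = 11100101 → 3-byte char #3 = E5 AB 81.
Offset 9: leading byte 0xF1 = 11110001 → 4-byte char #4 = F1 89 B6 AD.
Offset 13: leading byte 0xF2 = 11110010 → 4-byte char #5 = F2 8F A8 BF.
Leading byte 0xF2 = 11110010 matches 11110xxx → 4-byte sequence.
Byte 1: 0xF2 = 11110010, payload 010 (3 bits).
Byte 2: 0x8F = 10001111 (10xxxxxx ✓), payload 001111.
Byte 3: 0xA8 = 10101000 (10xxxxxx ✓), payload 101000.
Byte 4: 0xBF = 10111111 (10xxxxxx ✓), payload 111111.
Concatenate: 010001111101000111111 = 0x8FA3F (21 bits → U+8FA3F).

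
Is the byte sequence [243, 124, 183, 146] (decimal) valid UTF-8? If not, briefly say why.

invalid (non-continuation byte where continuation expected)

Leading byte 0xF3 = 11110011 → 4-byte form.
Byte 2 is 0x7C = 01111100, which is not 10xxxxxx — expected a continuation byte.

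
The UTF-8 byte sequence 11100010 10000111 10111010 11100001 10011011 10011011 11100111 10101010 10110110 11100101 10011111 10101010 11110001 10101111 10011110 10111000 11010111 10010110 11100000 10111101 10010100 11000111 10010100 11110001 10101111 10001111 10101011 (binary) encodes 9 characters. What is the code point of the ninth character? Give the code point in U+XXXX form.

U+6F3EB

Offset 0: leading byte 0xE2 = 11100010 → 3-byte char #1 = E2 87 BA.
Offset 3: leading byte 0xE1 = 11100001 → 3-byte char #2 = E1 9B 9B.
Offset 6: leading byte 0xE7 = 11100111 → 3-byte char #3 = E7 AA B6.
Offset 9: leading byte 0xE5 = 11100101 → 3-byte char #4 = E5 9F AA.
Offset 12: leading byte 0xF1 = 11110001 → 4-byte char #5 = F1 AF 9E B8.
Offset 16: leading byte 0xD7 = 11010111 → 2-byte char #6 = D7 96.
Offset 18: leading byte 0xE0 = 11100000 → 3-byte char #7 = E0 BD 94.
Offset 21: leading byte 0xC7 = 11000111 → 2-byte char #8 = C7 94.
Offset 23: leading byte 0xF1 = 11110001 → 4-byte char #9 = F1 AF 8F AB.
Leading byte 0xF1 = 11110001 matches 11110xxx → 4-byte sequence.
Byte 1: 0xF1 = 11110001, payload 001 (3 bits).
Byte 2: 0xAF = 10101111 (10xxxxxx ✓), payload 101111.
Byte 3: 0x8F = 10001111 (10xxxxxx ✓), payload 001111.
Byte 4: 0xAB = 10101011 (10xxxxxx ✓), payload 101011.
Concatenate: 001101111001111101011 = 0x6F3EB (21 bits → U+6F3EB).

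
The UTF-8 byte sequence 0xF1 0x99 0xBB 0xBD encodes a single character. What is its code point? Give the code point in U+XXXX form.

U+59EFD

Leading byte 0xF1 = 11110001 matches 11110xxx → 4-byte sequence.
Byte 1: 0xF1 = 11110001, payload 001 (3 bits).
Byte 2: 0x99 = 10011001 (10xxxxxx ✓), payload 011001.
Byte 3: 0xBB = 10111011 (10xxxxxx ✓), payload 111011.
Byte 4: 0xBD = 10111101 (10xxxxxx ✓), payload 111101.
Concatenate: 001011001111011111101 = 0x59EFD (21 bits → U+59EFD).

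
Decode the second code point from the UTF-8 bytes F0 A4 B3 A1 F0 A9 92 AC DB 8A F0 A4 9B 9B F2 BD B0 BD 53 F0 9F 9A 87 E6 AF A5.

Offset 0: leading byte 0xF0 = 11110000 → 4-byte char #1 = F0 A4 B3 A1.
Offset 4: leading byte 0xF0 = 11110000 → 4-byte char #2 = F0 A9 92 AC.
Leading byte 0xF0 = 11110000 matches 11110xxx → 4-byte sequence.
Byte 1: 0xF0 = 11110000, payload 000 (3 bits).
Byte 2: 0xA9 = 10101001 (10xxxxxx ✓), payload 101001.
Byte 3: 0x92 = 10010010 (10xxxxxx ✓), payload 010010.
Byte 4: 0xAC = 10101100 (10xxxxxx ✓), payload 101100.
Concatenate: 000101001010010101100 = 0x294AC (21 bits → U+294AC).

U+294AC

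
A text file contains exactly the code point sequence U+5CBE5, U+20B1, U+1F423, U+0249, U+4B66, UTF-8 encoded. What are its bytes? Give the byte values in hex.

U+5CBE5: 4-byte form → F1 9C AF A5.
U+20B1: 3-byte form → E2 82 B1.
U+1F423: 4-byte form → F0 9F 90 A3.
U+0249: 2-byte form → C9 89.
U+4B66: 3-byte form → E4 AD A6.
Concatenated (16 bytes): F1 9C AF A5 E2 82 B1 F0 9F 90 A3 C9 89 E4 AD A6.

F1 9C AF A5 E2 82 B1 F0 9F 90 A3 C9 89 E4 AD A6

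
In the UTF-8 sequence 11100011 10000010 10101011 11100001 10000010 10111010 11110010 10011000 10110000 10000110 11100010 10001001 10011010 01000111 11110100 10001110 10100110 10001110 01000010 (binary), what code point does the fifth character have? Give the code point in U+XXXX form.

Offset 0: leading byte 0xE3 = 11100011 → 3-byte char #1 = E3 82 AB.
Offset 3: leading byte 0xE1 = 11100001 → 3-byte char #2 = E1 82 BA.
Offset 6: leading byte 0xF2 = 11110010 → 4-byte char #3 = F2 98 B0 86.
Offset 10: leading byte 0xE2 = 11100010 → 3-byte char #4 = E2 89 9A.
Offset 13: leading byte 0x47 = 01000111 → 1-byte char #5 = 47.
Leading byte 0x47 = 01000111 matches 0xxxxxxx → 1-byte sequence.
Byte 1: 0x47 = 01000111, payload 1000111 (7 bits).
Concatenate: 1000111 = 0x47 (7 bits → U+0047).

U+0047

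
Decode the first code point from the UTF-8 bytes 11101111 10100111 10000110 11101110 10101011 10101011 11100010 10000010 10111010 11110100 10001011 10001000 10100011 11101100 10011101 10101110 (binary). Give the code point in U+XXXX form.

U+F9C6

Offset 0: leading byte 0xEF = 11101111 → 3-byte char #1 = EF A7 86.
Leading byte 0xEF = 11101111 matches 1110xxxx → 3-byte sequence.
Byte 1: 0xEF = 11101111, payload 1111 (4 bits).
Byte 2: 0xA7 = 10100111 (10xxxxxx ✓), payload 100111.
Byte 3: 0x86 = 10000110 (10xxxxxx ✓), payload 000110.
Concatenate: 1111100111000110 = 0xF9C6 (16 bits → U+F9C6).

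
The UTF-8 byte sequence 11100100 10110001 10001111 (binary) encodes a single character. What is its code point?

U+4C4F

Leading byte 0xE4 = 11100100 matches 1110xxxx → 3-byte sequence.
Byte 1: 0xE4 = 11100100, payload 0100 (4 bits).
Byte 2: 0xB1 = 10110001 (10xxxxxx ✓), payload 110001.
Byte 3: 0x8F = 10001111 (10xxxxxx ✓), payload 001111.
Concatenate: 0100110001001111 = 0x4C4F (16 bits → U+4C4F).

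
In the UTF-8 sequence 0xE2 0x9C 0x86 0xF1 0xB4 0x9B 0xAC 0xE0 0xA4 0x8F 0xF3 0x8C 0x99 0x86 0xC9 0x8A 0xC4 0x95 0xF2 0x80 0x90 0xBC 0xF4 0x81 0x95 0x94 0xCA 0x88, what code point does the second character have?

U+746EC

Offset 0: leading byte 0xE2 = 11100010 → 3-byte char #1 = E2 9C 86.
Offset 3: leading byte 0xF1 = 11110001 → 4-byte char #2 = F1 B4 9B AC.
Leading byte 0xF1 = 11110001 matches 11110xxx → 4-byte sequence.
Byte 1: 0xF1 = 11110001, payload 001 (3 bits).
Byte 2: 0xB4 = 10110100 (10xxxxxx ✓), payload 110100.
Byte 3: 0x9B = 10011011 (10xxxxxx ✓), payload 011011.
Byte 4: 0xAC = 10101100 (10xxxxxx ✓), payload 101100.
Concatenate: 001110100011011101100 = 0x746EC (21 bits → U+746EC).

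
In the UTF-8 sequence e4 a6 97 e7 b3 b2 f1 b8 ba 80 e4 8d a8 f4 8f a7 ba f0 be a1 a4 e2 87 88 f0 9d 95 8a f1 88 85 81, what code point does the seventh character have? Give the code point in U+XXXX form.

U+21C8

Offset 0: leading byte 0xE4 = 11100100 → 3-byte char #1 = E4 A6 97.
Offset 3: leading byte 0xE7 = 11100111 → 3-byte char #2 = E7 B3 B2.
Offset 6: leading byte 0xF1 = 11110001 → 4-byte char #3 = F1 B8 BA 80.
Offset 10: leading byte 0xE4 = 11100100 → 3-byte char #4 = E4 8D A8.
Offset 13: leading byte 0xF4 = 11110100 → 4-byte char #5 = F4 8F A7 BA.
Offset 17: leading byte 0xF0 = 11110000 → 4-byte char #6 = F0 BE A1 A4.
Offset 21: leading byte 0xE2 = 11100010 → 3-byte char #7 = E2 87 88.
Leading byte 0xE2 = 11100010 matches 1110xxxx → 3-byte sequence.
Byte 1: 0xE2 = 11100010, payload 0010 (4 bits).
Byte 2: 0x87 = 10000111 (10xxxxxx ✓), payload 000111.
Byte 3: 0x88 = 10001000 (10xxxxxx ✓), payload 001000.
Concatenate: 0010000111001000 = 0x21C8 (16 bits → U+21C8).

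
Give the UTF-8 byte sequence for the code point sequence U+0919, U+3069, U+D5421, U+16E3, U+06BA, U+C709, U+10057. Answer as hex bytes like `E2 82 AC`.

U+0919: 3-byte form → E0 A4 99.
U+3069: 3-byte form → E3 81 A9.
U+D5421: 4-byte form → F3 95 90 A1.
U+16E3: 3-byte form → E1 9B A3.
U+06BA: 2-byte form → DA BA.
U+C709: 3-byte form → EC 9C 89.
U+10057: 4-byte form → F0 90 81 97.
Concatenated (22 bytes): E0 A4 99 E3 81 A9 F3 95 90 A1 E1 9B A3 DA BA EC 9C 89 F0 90 81 97.

E0 A4 99 E3 81 A9 F3 95 90 A1 E1 9B A3 DA BA EC 9C 89 F0 90 81 97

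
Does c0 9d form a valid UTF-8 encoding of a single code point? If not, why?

invalid (overlong encoding)

Leading byte 0xC0 = 11000000 → 2-byte form.
Continuation bytes all match 10xxxxxx. Payload decodes to 0x1D.
But 0x1D < 0x80, the minimum for a 2-byte sequence — this is an overlong encoding.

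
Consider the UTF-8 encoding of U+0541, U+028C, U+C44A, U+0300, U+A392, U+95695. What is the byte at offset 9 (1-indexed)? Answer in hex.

0x80

1-indexed offset 9 is 0-indexed offset 8.
U+0541 → 2-byte form D5 81 at offsets 0–1.
U+028C → 2-byte form CA 8C at offsets 2–3.
U+C44A → 3-byte form EC 91 8A at offsets 4–6.
U+0300 → 2-byte form CC 80 at offsets 7–8.
Offset 8 falls in char 4's range; it's byte 2 of CC 80 = 0x80.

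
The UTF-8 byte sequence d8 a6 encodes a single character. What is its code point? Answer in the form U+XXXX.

Leading byte 0xD8 = 11011000 matches 110xxxxx → 2-byte sequence.
Byte 1: 0xD8 = 11011000, payload 11000 (5 bits).
Byte 2: 0xA6 = 10100110 (10xxxxxx ✓), payload 100110.
Concatenate: 11000100110 = 0x626 (11 bits → U+0626).

U+0626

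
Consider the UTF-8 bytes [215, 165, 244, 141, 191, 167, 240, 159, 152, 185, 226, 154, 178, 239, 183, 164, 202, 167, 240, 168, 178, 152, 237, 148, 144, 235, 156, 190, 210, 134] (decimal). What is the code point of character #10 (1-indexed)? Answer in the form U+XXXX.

Offset 0: leading byte 0xD7 = 11010111 → 2-byte char #1 = D7 A5.
Offset 2: leading byte 0xF4 = 11110100 → 4-byte char #2 = F4 8D BF A7.
Offset 6: leading byte 0xF0 = 11110000 → 4-byte char #3 = F0 9F 98 B9.
Offset 10: leading byte 0xE2 = 11100010 → 3-byte char #4 = E2 9A B2.
Offset 13: leading byte 0xEF = 11101111 → 3-byte char #5 = EF B7 A4.
Offset 16: leading byte 0xCA = 11001010 → 2-byte char #6 = CA A7.
Offset 18: leading byte 0xF0 = 11110000 → 4-byte char #7 = F0 A8 B2 98.
Offset 22: leading byte 0xED = 11101101 → 3-byte char #8 = ED 94 90.
Offset 25: leading byte 0xEB = 11101011 → 3-byte char #9 = EB 9C BE.
Offset 28: leading byte 0xD2 = 11010010 → 2-byte char #10 = D2 86.
Leading byte 0xD2 = 11010010 matches 110xxxxx → 2-byte sequence.
Byte 1: 0xD2 = 11010010, payload 10010 (5 bits).
Byte 2: 0x86 = 10000110 (10xxxxxx ✓), payload 000110.
Concatenate: 10010000110 = 0x486 (11 bits → U+0486).

U+0486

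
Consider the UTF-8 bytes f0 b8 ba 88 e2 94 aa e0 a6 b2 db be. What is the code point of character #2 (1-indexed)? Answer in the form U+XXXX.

Offset 0: leading byte 0xF0 = 11110000 → 4-byte char #1 = F0 B8 BA 88.
Offset 4: leading byte 0xE2 = 11100010 → 3-byte char #2 = E2 94 AA.
Leading byte 0xE2 = 11100010 matches 1110xxxx → 3-byte sequence.
Byte 1: 0xE2 = 11100010, payload 0010 (4 bits).
Byte 2: 0x94 = 10010100 (10xxxxxx ✓), payload 010100.
Byte 3: 0xAA = 10101010 (10xxxxxx ✓), payload 101010.
Concatenate: 0010010100101010 = 0x252A (16 bits → U+252A).

U+252A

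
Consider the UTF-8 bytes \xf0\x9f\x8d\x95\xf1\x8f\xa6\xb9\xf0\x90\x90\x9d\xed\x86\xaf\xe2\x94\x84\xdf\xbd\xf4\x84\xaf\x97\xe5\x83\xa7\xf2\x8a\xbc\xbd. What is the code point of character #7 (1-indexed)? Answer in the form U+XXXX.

U+104BD7

Offset 0: leading byte 0xF0 = 11110000 → 4-byte char #1 = F0 9F 8D 95.
Offset 4: leading byte 0xF1 = 11110001 → 4-byte char #2 = F1 8F A6 B9.
Offset 8: leading byte 0xF0 = 11110000 → 4-byte char #3 = F0 90 90 9D.
Offset 12: leading byte 0xED = 11101101 → 3-byte char #4 = ED 86 AF.
Offset 15: leading byte 0xE2 = 11100010 → 3-byte char #5 = E2 94 84.
Offset 18: leading byte 0xDF = 11011111 → 2-byte char #6 = DF BD.
Offset 20: leading byte 0xF4 = 11110100 → 4-byte char #7 = F4 84 AF 97.
Leading byte 0xF4 = 11110100 matches 11110xxx → 4-byte sequence.
Byte 1: 0xF4 = 11110100, payload 100 (3 bits).
Byte 2: 0x84 = 10000100 (10xxxxxx ✓), payload 000100.
Byte 3: 0xAF = 10101111 (10xxxxxx ✓), payload 101111.
Byte 4: 0x97 = 10010111 (10xxxxxx ✓), payload 010111.
Concatenate: 100000100101111010111 = 0x104BD7 (21 bits → U+104BD7).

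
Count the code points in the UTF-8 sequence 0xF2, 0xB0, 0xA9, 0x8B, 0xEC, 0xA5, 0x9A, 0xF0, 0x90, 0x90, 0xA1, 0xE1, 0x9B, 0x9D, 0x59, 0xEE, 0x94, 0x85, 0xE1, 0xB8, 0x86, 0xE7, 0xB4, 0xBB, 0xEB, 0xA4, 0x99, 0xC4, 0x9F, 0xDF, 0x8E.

11

Byte at offset 0: 0xF2 = 11110010 → 4-byte char (#1). Advance 4.
Byte at offset 4: 0xEC = 11101100 → 3-byte char (#2). Advance 3.
Byte at offset 7: 0xF0 = 11110000 → 4-byte char (#3). Advance 4.
Byte at offset 11: 0xE1 = 11100001 → 3-byte char (#4). Advance 3.
Byte at offset 14: 0x59 = 01011001 → 1-byte char (#5). Advance 1.
Byte at offset 15: 0xEE = 11101110 → 3-byte char (#6). Advance 3.
Byte at offset 18: 0xE1 = 11100001 → 3-byte char (#7). Advance 3.
Byte at offset 21: 0xE7 = 11100111 → 3-byte char (#8). Advance 3.
Byte at offset 24: 0xEB = 11101011 → 3-byte char (#9). Advance 3.
Byte at offset 27: 0xC4 = 11000100 → 2-byte char (#10). Advance 2.
Byte at offset 29: 0xDF = 11011111 → 2-byte char (#11). Advance 2.
Reached end at offset 31 after 11 code points.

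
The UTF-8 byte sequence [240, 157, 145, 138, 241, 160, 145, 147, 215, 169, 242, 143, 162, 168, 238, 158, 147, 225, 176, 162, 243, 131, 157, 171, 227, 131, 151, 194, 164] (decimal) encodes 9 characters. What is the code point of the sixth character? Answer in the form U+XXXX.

U+1C22

Offset 0: leading byte 0xF0 = 11110000 → 4-byte char #1 = F0 9D 91 8A.
Offset 4: leading byte 0xF1 = 11110001 → 4-byte char #2 = F1 A0 91 93.
Offset 8: leading byte 0xD7 = 11010111 → 2-byte char #3 = D7 A9.
Offset 10: leading byte 0xF2 = 11110010 → 4-byte char #4 = F2 8F A2 A8.
Offset 14: leading byte 0xEE = 11101110 → 3-byte char #5 = EE 9E 93.
Offset 17: leading byte 0xE1 = 11100001 → 3-byte char #6 = E1 B0 A2.
Leading byte 0xE1 = 11100001 matches 1110xxxx → 3-byte sequence.
Byte 1: 0xE1 = 11100001, payload 0001 (4 bits).
Byte 2: 0xB0 = 10110000 (10xxxxxx ✓), payload 110000.
Byte 3: 0xA2 = 10100010 (10xxxxxx ✓), payload 100010.
Concatenate: 0001110000100010 = 0x1C22 (16 bits → U+1C22).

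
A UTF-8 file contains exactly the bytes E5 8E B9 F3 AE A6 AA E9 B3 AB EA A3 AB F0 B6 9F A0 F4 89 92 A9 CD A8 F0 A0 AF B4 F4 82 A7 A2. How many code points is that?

Byte at offset 0: 0xE5 = 11100101 → 3-byte char (#1). Advance 3.
Byte at offset 3: 0xF3 = 11110011 → 4-byte char (#2). Advance 4.
Byte at offset 7: 0xE9 = 11101001 → 3-byte char (#3). Advance 3.
Byte at offset 10: 0xEA = 11101010 → 3-byte char (#4). Advance 3.
Byte at offset 13: 0xF0 = 11110000 → 4-byte char (#5). Advance 4.
Byte at offset 17: 0xF4 = 11110100 → 4-byte char (#6). Advance 4.
Byte at offset 21: 0xCD = 11001101 → 2-byte char (#7). Advance 2.
Byte at offset 23: 0xF0 = 11110000 → 4-byte char (#8). Advance 4.
Byte at offset 27: 0xF4 = 11110100 → 4-byte char (#9). Advance 4.
Reached end at offset 31 after 9 code points.

9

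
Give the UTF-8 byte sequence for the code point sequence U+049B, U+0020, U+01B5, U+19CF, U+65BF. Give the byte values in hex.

D2 9B 20 C6 B5 E1 A7 8F E6 96 BF

U+049B: 2-byte form → D2 9B.
U+0020: 1-byte form → 20.
U+01B5: 2-byte form → C6 B5.
U+19CF: 3-byte form → E1 A7 8F.
U+65BF: 3-byte form → E6 96 BF.
Concatenated (11 bytes): D2 9B 20 C6 B5 E1 A7 8F E6 96 BF.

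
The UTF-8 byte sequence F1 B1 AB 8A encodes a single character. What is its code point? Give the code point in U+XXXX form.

Leading byte 0xF1 = 11110001 matches 11110xxx → 4-byte sequence.
Byte 1: 0xF1 = 11110001, payload 001 (3 bits).
Byte 2: 0xB1 = 10110001 (10xxxxxx ✓), payload 110001.
Byte 3: 0xAB = 10101011 (10xxxxxx ✓), payload 101011.
Byte 4: 0x8A = 10001010 (10xxxxxx ✓), payload 001010.
Concatenate: 001110001101011001010 = 0x71ACA (21 bits → U+71ACA).

U+71ACA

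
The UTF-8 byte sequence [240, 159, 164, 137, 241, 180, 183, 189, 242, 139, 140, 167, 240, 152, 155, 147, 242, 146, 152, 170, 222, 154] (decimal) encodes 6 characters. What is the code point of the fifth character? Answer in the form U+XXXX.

U+9262A

Offset 0: leading byte 0xF0 = 11110000 → 4-byte char #1 = F0 9F A4 89.
Offset 4: leading byte 0xF1 = 11110001 → 4-byte char #2 = F1 B4 B7 BD.
Offset 8: leading byte 0xF2 = 11110010 → 4-byte char #3 = F2 8B 8C A7.
Offset 12: leading byte 0xF0 = 11110000 → 4-byte char #4 = F0 98 9B 93.
Offset 16: leading byte 0xF2 = 11110010 → 4-byte char #5 = F2 92 98 AA.
Leading byte 0xF2 = 11110010 matches 11110xxx → 4-byte sequence.
Byte 1: 0xF2 = 11110010, payload 010 (3 bits).
Byte 2: 0x92 = 10010010 (10xxxxxx ✓), payload 010010.
Byte 3: 0x98 = 10011000 (10xxxxxx ✓), payload 011000.
Byte 4: 0xAA = 10101010 (10xxxxxx ✓), payload 101010.
Concatenate: 010010010011000101010 = 0x9262A (21 bits → U+9262A).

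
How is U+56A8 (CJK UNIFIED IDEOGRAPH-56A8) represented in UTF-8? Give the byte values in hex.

U+56A8 = 0x56A8 = 22184 decimal. In range U+0800–U+FFFF → 3-byte form: 1110xxxx 10xxxxxx 10xxxxxx.
Binary (16 bits): 0101011010101000.
Split 4+6+6: 0101 | 011010 | 101000.
Byte 1: 11100101 = 0xE5.
Byte 2: 10011010 = 0x9A.
Byte 3: 10101000 = 0xA8.

E5 9A A8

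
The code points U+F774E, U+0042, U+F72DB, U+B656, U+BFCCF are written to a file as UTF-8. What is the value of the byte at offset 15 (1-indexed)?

0xB3

1-indexed offset 15 is 0-indexed offset 14.
U+F774E → 4-byte form F3 B7 9D 8E at offsets 0–3.
U+0042 → 1-byte form 42 at offsets 4–4.
U+F72DB → 4-byte form F3 B7 8B 9B at offsets 5–8.
U+B656 → 3-byte form EB 99 96 at offsets 9–11.
U+BFCCF → 4-byte form F2 BF B3 8F at offsets 12–15.
Offset 14 falls in char 5's range; it's byte 3 of F2 BF B3 8F = 0xB3.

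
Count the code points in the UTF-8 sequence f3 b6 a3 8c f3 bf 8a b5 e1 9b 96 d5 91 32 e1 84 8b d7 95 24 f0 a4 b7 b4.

9

Byte at offset 0: 0xF3 = 11110011 → 4-byte char (#1). Advance 4.
Byte at offset 4: 0xF3 = 11110011 → 4-byte char (#2). Advance 4.
Byte at offset 8: 0xE1 = 11100001 → 3-byte char (#3). Advance 3.
Byte at offset 11: 0xD5 = 11010101 → 2-byte char (#4). Advance 2.
Byte at offset 13: 0x32 = 00110010 → 1-byte char (#5). Advance 1.
Byte at offset 14: 0xE1 = 11100001 → 3-byte char (#6). Advance 3.
Byte at offset 17: 0xD7 = 11010111 → 2-byte char (#7). Advance 2.
Byte at offset 19: 0x24 = 00100100 → 1-byte char (#8). Advance 1.
Byte at offset 20: 0xF0 = 11110000 → 4-byte char (#9). Advance 4.
Reached end at offset 24 after 9 code points.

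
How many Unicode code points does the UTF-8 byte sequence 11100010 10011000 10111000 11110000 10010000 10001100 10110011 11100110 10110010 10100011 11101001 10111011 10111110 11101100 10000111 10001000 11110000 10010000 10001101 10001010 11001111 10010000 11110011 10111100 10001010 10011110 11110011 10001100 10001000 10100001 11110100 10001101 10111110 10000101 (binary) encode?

10

Byte at offset 0: 0xE2 = 11100010 → 3-byte char (#1). Advance 3.
Byte at offset 3: 0xF0 = 11110000 → 4-byte char (#2). Advance 4.
Byte at offset 7: 0xE6 = 11100110 → 3-byte char (#3). Advance 3.
Byte at offset 10: 0xE9 = 11101001 → 3-byte char (#4). Advance 3.
Byte at offset 13: 0xEC = 11101100 → 3-byte char (#5). Advance 3.
Byte at offset 16: 0xF0 = 11110000 → 4-byte char (#6). Advance 4.
Byte at offset 20: 0xCF = 11001111 → 2-byte char (#7). Advance 2.
Byte at offset 22: 0xF3 = 11110011 → 4-byte char (#8). Advance 4.
Byte at offset 26: 0xF3 = 11110011 → 4-byte char (#9). Advance 4.
Byte at offset 30: 0xF4 = 11110100 → 4-byte char (#10). Advance 4.
Reached end at offset 34 after 10 code points.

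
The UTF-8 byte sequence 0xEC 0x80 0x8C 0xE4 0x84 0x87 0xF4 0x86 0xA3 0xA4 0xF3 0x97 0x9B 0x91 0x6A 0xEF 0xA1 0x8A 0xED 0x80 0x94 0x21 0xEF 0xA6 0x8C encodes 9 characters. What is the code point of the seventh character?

U+D014

Offset 0: leading byte 0xEC = 11101100 → 3-byte char #1 = EC 80 8C.
Offset 3: leading byte 0xE4 = 11100100 → 3-byte char #2 = E4 84 87.
Offset 6: leading byte 0xF4 = 11110100 → 4-byte char #3 = F4 86 A3 A4.
Offset 10: leading byte 0xF3 = 11110011 → 4-byte char #4 = F3 97 9B 91.
Offset 14: leading byte 0x6A = 01101010 → 1-byte char #5 = 6A.
Offset 15: leading byte 0xEF = 11101111 → 3-byte char #6 = EF A1 8A.
Offset 18: leading byte 0xED = 11101101 → 3-byte char #7 = ED 80 94.
Leading byte 0xED = 11101101 matches 1110xxxx → 3-byte sequence.
Byte 1: 0xED = 11101101, payload 1101 (4 bits).
Byte 2: 0x80 = 10000000 (10xxxxxx ✓), payload 000000.
Byte 3: 0x94 = 10010100 (10xxxxxx ✓), payload 010100.
Concatenate: 1101000000010100 = 0xD014 (16 bits → U+D014).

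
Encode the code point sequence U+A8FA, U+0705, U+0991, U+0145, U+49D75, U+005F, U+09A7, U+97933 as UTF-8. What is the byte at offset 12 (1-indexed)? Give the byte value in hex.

1-indexed offset 12 is 0-indexed offset 11.
U+A8FA → 3-byte form EA A3 BA at offsets 0–2.
U+0705 → 2-byte form DC 85 at offsets 3–4.
U+0991 → 3-byte form E0 A6 91 at offsets 5–7.
U+0145 → 2-byte form C5 85 at offsets 8–9.
U+49D75 → 4-byte form F1 89 B5 B5 at offsets 10–13.
Offset 11 falls in char 5's range; it's byte 2 of F1 89 B5 B5 = 0x89.

0x89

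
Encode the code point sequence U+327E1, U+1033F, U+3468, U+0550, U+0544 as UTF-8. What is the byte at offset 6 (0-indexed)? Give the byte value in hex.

0x8C

U+327E1 → 4-byte form F0 B2 9F A1 at offsets 0–3.
U+1033F → 4-byte form F0 90 8C BF at offsets 4–7.
Offset 6 falls in char 2's range; it's byte 3 of F0 90 8C BF = 0x8C.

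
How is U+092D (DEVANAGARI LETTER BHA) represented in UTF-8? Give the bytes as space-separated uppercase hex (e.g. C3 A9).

U+092D = 0x92D = 2349 decimal. In range U+0800–U+FFFF → 3-byte form: 1110xxxx 10xxxxxx 10xxxxxx.
Binary (16 bits): 0000100100101101.
Split 4+6+6: 0000 | 100100 | 101101.
Byte 1: 11100000 = 0xE0.
Byte 2: 10100100 = 0xA4.
Byte 3: 10101101 = 0xAD.

E0 A4 AD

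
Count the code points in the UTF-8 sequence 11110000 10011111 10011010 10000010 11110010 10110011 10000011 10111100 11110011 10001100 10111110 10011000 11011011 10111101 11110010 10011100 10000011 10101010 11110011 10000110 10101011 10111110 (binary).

Byte at offset 0: 0xF0 = 11110000 → 4-byte char (#1). Advance 4.
Byte at offset 4: 0xF2 = 11110010 → 4-byte char (#2). Advance 4.
Byte at offset 8: 0xF3 = 11110011 → 4-byte char (#3). Advance 4.
Byte at offset 12: 0xDB = 11011011 → 2-byte char (#4). Advance 2.
Byte at offset 14: 0xF2 = 11110010 → 4-byte char (#5). Advance 4.
Byte at offset 18: 0xF3 = 11110011 → 4-byte char (#6). Advance 4.
Reached end at offset 22 after 6 code points.

6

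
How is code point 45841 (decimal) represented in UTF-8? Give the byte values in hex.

EB 8C 91

U+B311 = 0xB311 = 45841 decimal. In range U+0800–U+FFFF → 3-byte form: 1110xxxx 10xxxxxx 10xxxxxx.
Binary (16 bits): 1011001100010001.
Split 4+6+6: 1011 | 001100 | 010001.
Byte 1: 11101011 = 0xEB.
Byte 2: 10001100 = 0x8C.
Byte 3: 10010001 = 0x91.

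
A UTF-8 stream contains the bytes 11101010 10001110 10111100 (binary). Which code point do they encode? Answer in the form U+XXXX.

U+A3BC

Leading byte 0xEA = 11101010 matches 1110xxxx → 3-byte sequence.
Byte 1: 0xEA = 11101010, payload 1010 (4 bits).
Byte 2: 0x8E = 10001110 (10xxxxxx ✓), payload 001110.
Byte 3: 0xBC = 10111100 (10xxxxxx ✓), payload 111100.
Concatenate: 1010001110111100 = 0xA3BC (16 bits → U+A3BC).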